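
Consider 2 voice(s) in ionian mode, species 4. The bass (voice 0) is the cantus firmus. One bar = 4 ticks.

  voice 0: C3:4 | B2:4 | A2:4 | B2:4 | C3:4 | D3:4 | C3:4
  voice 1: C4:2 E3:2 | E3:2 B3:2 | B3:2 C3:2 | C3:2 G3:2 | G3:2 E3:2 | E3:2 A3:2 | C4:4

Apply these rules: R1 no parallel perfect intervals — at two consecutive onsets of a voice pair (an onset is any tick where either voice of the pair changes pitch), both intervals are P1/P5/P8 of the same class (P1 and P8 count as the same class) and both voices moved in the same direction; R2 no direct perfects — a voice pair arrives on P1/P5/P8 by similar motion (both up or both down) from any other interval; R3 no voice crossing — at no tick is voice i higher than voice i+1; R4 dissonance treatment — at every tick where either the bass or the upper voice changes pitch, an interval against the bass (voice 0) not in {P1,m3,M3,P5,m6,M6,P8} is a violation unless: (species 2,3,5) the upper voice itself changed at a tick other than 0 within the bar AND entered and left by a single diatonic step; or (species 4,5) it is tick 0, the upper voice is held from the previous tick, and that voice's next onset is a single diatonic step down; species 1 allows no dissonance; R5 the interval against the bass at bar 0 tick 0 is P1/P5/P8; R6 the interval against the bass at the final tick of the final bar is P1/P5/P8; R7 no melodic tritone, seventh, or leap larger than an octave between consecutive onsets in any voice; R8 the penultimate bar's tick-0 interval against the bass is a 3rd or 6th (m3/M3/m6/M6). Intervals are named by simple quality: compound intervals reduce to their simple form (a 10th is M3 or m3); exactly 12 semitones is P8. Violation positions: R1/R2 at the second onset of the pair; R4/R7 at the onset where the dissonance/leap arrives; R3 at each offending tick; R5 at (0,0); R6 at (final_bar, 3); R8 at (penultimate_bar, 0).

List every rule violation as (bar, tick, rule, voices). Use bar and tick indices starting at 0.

bar 0: v0=C3 v1=C4 downbeat P8
bar 1: v0=B2 v1=E3 downbeat P4
bar 2: v0=A2 v1=B3 downbeat M2
bar 3: v0=B2 v1=C3 downbeat m2
bar 4: v0=C3 v1=G3 downbeat P5
bar 5: v0=D3 v1=E3 downbeat M2
bar 6: v0=C3 v1=C4 downbeat P8
  -> R4 @ bar 1 tick 0 v(0, 1): B2/E3 P4 untreated
  -> R4 @ bar 2 tick 0 v(0, 1): A2/B3 M2 untreated
  -> R7 @ bar 2 tick 2 v(1,): B3->C3 leap 11st
  -> R4 @ bar 3 tick 0 v(0, 1): B2/C3 m2 untreated
  -> R4 @ bar 5 tick 0 v(0, 1): D3/E3 M2 untreated
  -> R8 @ bar 5 tick 0 v(0, 1): penult M2 not 3rd/6th

(1, 0, R4, (0, 1))
(2, 0, R4, (0, 1))
(2, 2, R7, (1,))
(3, 0, R4, (0, 1))
(5, 0, R4, (0, 1))
(5, 0, R8, (0, 1))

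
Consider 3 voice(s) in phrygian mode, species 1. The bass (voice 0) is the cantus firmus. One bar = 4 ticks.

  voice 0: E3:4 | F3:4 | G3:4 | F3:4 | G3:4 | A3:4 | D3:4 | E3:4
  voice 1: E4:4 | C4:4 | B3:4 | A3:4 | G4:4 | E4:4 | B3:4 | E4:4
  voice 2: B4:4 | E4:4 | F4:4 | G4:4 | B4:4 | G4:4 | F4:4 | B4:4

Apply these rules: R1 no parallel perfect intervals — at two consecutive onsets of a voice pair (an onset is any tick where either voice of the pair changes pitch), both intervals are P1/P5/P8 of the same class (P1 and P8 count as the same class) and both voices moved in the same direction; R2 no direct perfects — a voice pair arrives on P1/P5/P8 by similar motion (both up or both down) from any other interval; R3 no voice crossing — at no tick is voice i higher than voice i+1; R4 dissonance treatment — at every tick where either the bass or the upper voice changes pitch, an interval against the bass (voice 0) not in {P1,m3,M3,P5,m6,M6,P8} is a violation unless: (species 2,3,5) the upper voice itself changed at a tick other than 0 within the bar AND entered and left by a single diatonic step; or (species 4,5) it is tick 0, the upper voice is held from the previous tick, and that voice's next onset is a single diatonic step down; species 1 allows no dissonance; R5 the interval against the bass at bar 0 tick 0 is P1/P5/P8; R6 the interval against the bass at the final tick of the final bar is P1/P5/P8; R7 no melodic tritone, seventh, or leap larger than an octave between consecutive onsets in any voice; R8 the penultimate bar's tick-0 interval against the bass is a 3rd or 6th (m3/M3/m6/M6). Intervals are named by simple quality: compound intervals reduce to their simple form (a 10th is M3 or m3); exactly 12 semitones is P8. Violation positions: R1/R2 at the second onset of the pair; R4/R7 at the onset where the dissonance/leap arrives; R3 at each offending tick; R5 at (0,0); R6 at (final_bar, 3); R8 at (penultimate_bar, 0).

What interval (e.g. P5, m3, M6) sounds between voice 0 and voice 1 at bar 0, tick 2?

voice 0=E3 voice 1=E4 -> P8

P8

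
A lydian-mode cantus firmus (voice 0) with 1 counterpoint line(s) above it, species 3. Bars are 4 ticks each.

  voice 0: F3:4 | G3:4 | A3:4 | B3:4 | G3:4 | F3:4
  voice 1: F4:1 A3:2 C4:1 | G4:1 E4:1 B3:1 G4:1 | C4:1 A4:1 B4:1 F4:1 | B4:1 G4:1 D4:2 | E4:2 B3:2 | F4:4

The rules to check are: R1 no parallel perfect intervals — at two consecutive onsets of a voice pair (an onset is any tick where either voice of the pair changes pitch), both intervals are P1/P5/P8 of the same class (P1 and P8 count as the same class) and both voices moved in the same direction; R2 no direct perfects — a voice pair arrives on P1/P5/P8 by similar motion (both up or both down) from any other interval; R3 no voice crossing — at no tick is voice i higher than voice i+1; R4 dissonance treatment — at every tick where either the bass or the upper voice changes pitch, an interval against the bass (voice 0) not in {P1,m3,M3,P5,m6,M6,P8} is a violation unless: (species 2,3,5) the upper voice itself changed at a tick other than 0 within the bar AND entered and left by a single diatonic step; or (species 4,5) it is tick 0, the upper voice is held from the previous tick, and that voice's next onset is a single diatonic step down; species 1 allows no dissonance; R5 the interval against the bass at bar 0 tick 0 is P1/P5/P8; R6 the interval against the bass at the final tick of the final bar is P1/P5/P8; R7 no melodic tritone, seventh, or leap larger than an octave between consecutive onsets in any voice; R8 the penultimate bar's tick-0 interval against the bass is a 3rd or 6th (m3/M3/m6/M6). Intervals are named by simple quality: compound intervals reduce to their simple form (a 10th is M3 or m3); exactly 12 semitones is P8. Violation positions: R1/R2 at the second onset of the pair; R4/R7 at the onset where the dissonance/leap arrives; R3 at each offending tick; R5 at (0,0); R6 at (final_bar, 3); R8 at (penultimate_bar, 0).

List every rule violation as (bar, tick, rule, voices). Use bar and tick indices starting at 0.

(1, 0, R2, (0, 1))
(2, 2, R4, (0, 1))
(2, 3, R7, (1,))
(3, 0, R2, (0, 1))
(3, 0, R7, (1,))
(5, 0, R7, (1,))

bar 0: v0=F3 v1=F4 downbeat P8
bar 1: v0=G3 v1=G4 downbeat P8
bar 2: v0=A3 v1=C4 downbeat m3
bar 3: v0=B3 v1=B4 downbeat P8
bar 4: v0=G3 v1=E4 downbeat M6
bar 5: v0=F3 v1=F4 downbeat P8
  -> R2 @ bar 1 tick 0 v(0, 1): F3/C4 P5 -> G3/G4 P8 similar
  -> R4 @ bar 2 tick 2 v(0, 1): A3/B4 M2 untreated
  -> R7 @ bar 2 tick 3 v(1,): B4->F4 leap 6st
  -> R2 @ bar 3 tick 0 v(0, 1): A3/F4 m6 -> B3/B4 P8 similar
  -> R7 @ bar 3 tick 0 v(1,): F4->B4 leap 6st
  -> R7 @ bar 5 tick 0 v(1,): B3->F4 leap 6st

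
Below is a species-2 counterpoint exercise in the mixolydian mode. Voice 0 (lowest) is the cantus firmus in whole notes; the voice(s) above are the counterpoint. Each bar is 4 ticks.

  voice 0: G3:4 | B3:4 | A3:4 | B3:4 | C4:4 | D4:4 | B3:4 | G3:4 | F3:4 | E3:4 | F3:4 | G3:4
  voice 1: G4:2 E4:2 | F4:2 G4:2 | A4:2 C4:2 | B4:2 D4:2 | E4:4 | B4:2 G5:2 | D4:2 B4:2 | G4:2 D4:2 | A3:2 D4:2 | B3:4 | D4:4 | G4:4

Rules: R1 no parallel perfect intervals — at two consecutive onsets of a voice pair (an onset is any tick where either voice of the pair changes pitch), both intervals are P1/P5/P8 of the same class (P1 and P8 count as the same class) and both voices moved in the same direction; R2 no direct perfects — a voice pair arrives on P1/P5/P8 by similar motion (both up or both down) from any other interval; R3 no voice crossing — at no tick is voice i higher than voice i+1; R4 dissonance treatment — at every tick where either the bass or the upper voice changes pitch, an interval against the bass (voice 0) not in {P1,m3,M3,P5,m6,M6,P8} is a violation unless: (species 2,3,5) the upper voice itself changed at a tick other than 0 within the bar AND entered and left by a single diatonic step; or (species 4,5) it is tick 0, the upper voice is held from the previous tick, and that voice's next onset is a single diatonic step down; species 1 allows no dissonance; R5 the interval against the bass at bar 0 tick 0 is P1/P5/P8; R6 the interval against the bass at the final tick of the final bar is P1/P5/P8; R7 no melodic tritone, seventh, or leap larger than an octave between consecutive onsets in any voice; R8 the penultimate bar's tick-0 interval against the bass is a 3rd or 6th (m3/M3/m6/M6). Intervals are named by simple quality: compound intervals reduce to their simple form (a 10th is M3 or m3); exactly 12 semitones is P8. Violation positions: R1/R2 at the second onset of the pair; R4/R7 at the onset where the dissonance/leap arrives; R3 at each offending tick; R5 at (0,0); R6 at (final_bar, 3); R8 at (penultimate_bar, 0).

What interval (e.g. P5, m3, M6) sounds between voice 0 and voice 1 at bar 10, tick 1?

voice 0=F3 voice 1=D4 -> M6

M6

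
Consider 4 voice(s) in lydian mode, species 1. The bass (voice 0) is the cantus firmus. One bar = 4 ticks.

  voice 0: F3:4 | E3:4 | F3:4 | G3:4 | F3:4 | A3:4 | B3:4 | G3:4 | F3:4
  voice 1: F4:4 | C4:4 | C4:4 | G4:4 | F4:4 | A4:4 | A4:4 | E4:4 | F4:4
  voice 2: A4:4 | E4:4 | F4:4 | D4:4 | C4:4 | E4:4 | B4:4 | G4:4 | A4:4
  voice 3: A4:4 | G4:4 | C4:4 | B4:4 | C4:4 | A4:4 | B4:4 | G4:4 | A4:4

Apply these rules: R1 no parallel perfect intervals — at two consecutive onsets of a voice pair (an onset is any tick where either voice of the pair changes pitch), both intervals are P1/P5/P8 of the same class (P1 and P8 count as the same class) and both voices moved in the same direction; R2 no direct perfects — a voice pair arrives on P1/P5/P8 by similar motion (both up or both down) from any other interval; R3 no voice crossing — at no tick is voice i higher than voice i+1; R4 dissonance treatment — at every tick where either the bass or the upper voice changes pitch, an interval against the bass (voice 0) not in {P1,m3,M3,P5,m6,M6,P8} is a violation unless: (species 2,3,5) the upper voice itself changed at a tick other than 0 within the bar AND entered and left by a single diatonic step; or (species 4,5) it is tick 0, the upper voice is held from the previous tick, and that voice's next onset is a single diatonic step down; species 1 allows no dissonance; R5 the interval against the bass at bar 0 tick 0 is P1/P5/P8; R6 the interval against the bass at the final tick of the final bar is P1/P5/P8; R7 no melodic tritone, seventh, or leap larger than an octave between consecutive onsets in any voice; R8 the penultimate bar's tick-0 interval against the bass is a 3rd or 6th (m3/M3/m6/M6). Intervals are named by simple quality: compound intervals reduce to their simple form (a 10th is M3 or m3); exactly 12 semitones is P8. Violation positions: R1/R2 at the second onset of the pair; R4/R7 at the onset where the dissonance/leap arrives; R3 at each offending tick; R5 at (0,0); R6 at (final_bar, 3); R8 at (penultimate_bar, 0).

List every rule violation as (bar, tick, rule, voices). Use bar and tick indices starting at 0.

(0, 0, R5, (0, 2))
(0, 0, R5, (0, 3))
(1, 0, R2, (0, 2))
(1, 0, R2, (1, 3))
(2, 0, R1, (0, 2))
(2, 0, R3, (2, 3))
(2, 1, R3, (2, 3))
(2, 2, R3, (2, 3))
(2, 3, R3, (2, 3))
(3, 0, R2, (0, 1))
(3, 0, R3, (1, 2))
(3, 0, R7, (3,))
(3, 1, R3, (1, 2))
(3, 2, R3, (1, 2))
(3, 3, R3, (1, 2))
(4, 0, R1, (0, 1))
(4, 0, R1, (0, 2))
(4, 0, R2, (0, 3))
(4, 0, R2, (2, 3))
(4, 0, R3, (1, 2))
(4, 0, R7, (3,))
(4, 1, R3, (1, 2))
(4, 2, R3, (1, 2))
(4, 3, R3, (1, 2))
(5, 0, R1, (0, 1))
(5, 0, R1, (0, 2))
(5, 0, R2, (0, 3))
(5, 0, R2, (1, 3))
(5, 0, R3, (1, 2))
(5, 1, R3, (1, 2))
(5, 2, R3, (1, 2))
(5, 3, R3, (1, 2))
(6, 0, R1, (0, 3))
(6, 0, R2, (0, 2))
(6, 0, R2, (2, 3))
(6, 0, R4, (0, 1))
(7, 0, R1, (0, 2))
(7, 0, R1, (0, 3))
(7, 0, R1, (2, 3))
(7, 0, R8, (0, 2))
(7, 0, R8, (0, 3))
(8, 0, R1, (2, 3))
(8, 3, R6, (0, 2))
(8, 3, R6, (0, 3))

bar 0: v0=F3 v1=F4 v2=A4 v3=A4 downbeat M3
bar 1: v0=E3 v1=C4 v2=E4 v3=G4 downbeat m3
bar 2: v0=F3 v1=C4 v2=F4 v3=C4 downbeat P5
bar 3: v0=G3 v1=G4 v2=D4 v3=B4 downbeat M3
bar 4: v0=F3 v1=F4 v2=C4 v3=C4 downbeat P5
bar 5: v0=A3 v1=A4 v2=E4 v3=A4 downbeat P8
bar 6: v0=B3 v1=A4 v2=B4 v3=B4 downbeat P8
bar 7: v0=G3 v1=E4 v2=G4 v3=G4 downbeat P8
bar 8: v0=F3 v1=F4 v2=A4 v3=A4 downbeat M3
  -> R5 @ bar 0 tick 0 v(0, 2): opens on M3
  -> R5 @ bar 0 tick 0 v(0, 3): opens on M3
  -> R2 @ bar 1 tick 0 v(0, 2): F3/A4 M3 -> E3/E4 P8 similar
  -> R2 @ bar 1 tick 0 v(1, 3): F4/A4 M3 -> C4/G4 P5 similar
  -> R1 @ bar 2 tick 0 v(0, 2): E3/E4 P8 -> F3/F4 P8 similar
  -> R3 @ bar 2 tick 0 v(2, 3): F4 above C4
  -> R3 @ bar 2 tick 1 v(2, 3): F4 above C4
  -> R3 @ bar 2 tick 2 v(2, 3): F4 above C4
  -> R3 @ bar 2 tick 3 v(2, 3): F4 above C4
  -> R2 @ bar 3 tick 0 v(0, 1): F3/C4 P5 -> G3/G4 P8 similar
  -> R3 @ bar 3 tick 0 v(1, 2): G4 above D4
  -> R7 @ bar 3 tick 0 v(3,): C4->B4 leap 11st
  -> R3 @ bar 3 tick 1 v(1, 2): G4 above D4
  -> R3 @ bar 3 tick 2 v(1, 2): G4 above D4
  -> R3 @ bar 3 tick 3 v(1, 2): G4 above D4
  -> R1 @ bar 4 tick 0 v(0, 1): G3/G4 P8 -> F3/F4 P8 similar
  -> R1 @ bar 4 tick 0 v(0, 2): G3/D4 P5 -> F3/C4 P5 similar
  -> R2 @ bar 4 tick 0 v(0, 3): G3/B4 M3 -> F3/C4 P5 similar
  -> R2 @ bar 4 tick 0 v(2, 3): D4/B4 M6 -> C4/C4 P1 similar
  -> R3 @ bar 4 tick 0 v(1, 2): F4 above C4
  -> R7 @ bar 4 tick 0 v(3,): B4->C4 leap 11st
  -> R3 @ bar 4 tick 1 v(1, 2): F4 above C4
  -> R3 @ bar 4 tick 2 v(1, 2): F4 above C4
  -> R3 @ bar 4 tick 3 v(1, 2): F4 above C4
  -> R1 @ bar 5 tick 0 v(0, 1): F3/F4 P8 -> A3/A4 P8 similar
  -> R1 @ bar 5 tick 0 v(0, 2): F3/C4 P5 -> A3/E4 P5 similar
  -> R2 @ bar 5 tick 0 v(0, 3): F3/C4 P5 -> A3/A4 P8 similar
  -> R2 @ bar 5 tick 0 v(1, 3): F4/C4 P4 -> A4/A4 P1 similar
  -> R3 @ bar 5 tick 0 v(1, 2): A4 above E4
  -> R3 @ bar 5 tick 1 v(1, 2): A4 above E4
  -> R3 @ bar 5 tick 2 v(1, 2): A4 above E4
  -> R3 @ bar 5 tick 3 v(1, 2): A4 above E4
  -> R1 @ bar 6 tick 0 v(0, 3): A3/A4 P8 -> B3/B4 P8 similar
  -> R2 @ bar 6 tick 0 v(0, 2): A3/E4 P5 -> B3/B4 P8 similar
  -> R2 @ bar 6 tick 0 v(2, 3): E4/A4 P4 -> B4/B4 P1 similar
  -> R4 @ bar 6 tick 0 v(0, 1): B3/A4 m7 untreated
  -> R1 @ bar 7 tick 0 v(0, 2): B3/B4 P8 -> G3/G4 P8 similar
  -> R1 @ bar 7 tick 0 v(0, 3): B3/B4 P8 -> G3/G4 P8 similar
  -> R1 @ bar 7 tick 0 v(2, 3): B4/B4 P1 -> G4/G4 P1 similar
  -> R8 @ bar 7 tick 0 v(0, 2): penult P8 not 3rd/6th
  -> R8 @ bar 7 tick 0 v(0, 3): penult P8 not 3rd/6th
  -> R1 @ bar 8 tick 0 v(2, 3): G4/G4 P1 -> A4/A4 P1 similar
  -> R6 @ bar 8 tick 3 v(0, 2): closes on M3
  -> R6 @ bar 8 tick 3 v(0, 3): closes on M3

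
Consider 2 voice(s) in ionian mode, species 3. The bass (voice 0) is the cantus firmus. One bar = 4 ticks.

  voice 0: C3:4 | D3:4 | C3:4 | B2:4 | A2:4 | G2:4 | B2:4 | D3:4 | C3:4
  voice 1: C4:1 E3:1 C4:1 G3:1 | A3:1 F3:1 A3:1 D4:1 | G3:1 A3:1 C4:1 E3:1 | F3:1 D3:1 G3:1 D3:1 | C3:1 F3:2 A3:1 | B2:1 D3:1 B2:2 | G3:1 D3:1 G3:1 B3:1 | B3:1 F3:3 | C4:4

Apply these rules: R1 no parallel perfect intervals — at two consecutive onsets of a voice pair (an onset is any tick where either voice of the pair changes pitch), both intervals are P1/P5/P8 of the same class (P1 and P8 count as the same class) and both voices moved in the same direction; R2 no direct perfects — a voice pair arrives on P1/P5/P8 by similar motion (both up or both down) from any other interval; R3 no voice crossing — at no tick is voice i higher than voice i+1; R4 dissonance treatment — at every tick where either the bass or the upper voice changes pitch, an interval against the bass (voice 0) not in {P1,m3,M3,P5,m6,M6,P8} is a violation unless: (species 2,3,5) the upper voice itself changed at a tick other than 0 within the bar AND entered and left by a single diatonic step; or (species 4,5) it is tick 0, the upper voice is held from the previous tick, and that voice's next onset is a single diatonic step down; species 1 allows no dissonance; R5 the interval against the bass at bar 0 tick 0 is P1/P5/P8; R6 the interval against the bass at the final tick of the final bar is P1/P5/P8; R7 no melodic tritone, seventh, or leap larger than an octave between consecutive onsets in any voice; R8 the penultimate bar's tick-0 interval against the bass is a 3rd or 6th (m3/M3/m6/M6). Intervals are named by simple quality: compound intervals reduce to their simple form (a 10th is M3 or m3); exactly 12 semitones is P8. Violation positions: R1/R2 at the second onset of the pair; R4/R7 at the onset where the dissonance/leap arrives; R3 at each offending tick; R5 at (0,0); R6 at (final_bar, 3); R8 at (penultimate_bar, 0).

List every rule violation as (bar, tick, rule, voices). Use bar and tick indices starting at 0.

(1, 0, R1, (0, 1))
(2, 0, R2, (0, 1))
(3, 0, R4, (0, 1))
(5, 0, R7, (1,))
(7, 1, R7, (1,))

bar 0: v0=C3 v1=C4 downbeat P8
bar 1: v0=D3 v1=A3 downbeat P5
bar 2: v0=C3 v1=G3 downbeat P5
bar 3: v0=B2 v1=F3 downbeat TT
bar 4: v0=A2 v1=C3 downbeat m3
bar 5: v0=G2 v1=B2 downbeat M3
bar 6: v0=B2 v1=G3 downbeat m6
bar 7: v0=D3 v1=B3 downbeat M6
bar 8: v0=C3 v1=C4 downbeat P8
  -> R1 @ bar 1 tick 0 v(0, 1): C3/G3 P5 -> D3/A3 P5 similar
  -> R2 @ bar 2 tick 0 v(0, 1): D3/D4 P8 -> C3/G3 P5 similar
  -> R4 @ bar 3 tick 0 v(0, 1): B2/F3 TT untreated
  -> R7 @ bar 5 tick 0 v(1,): A3->B2 leap 10st
  -> R7 @ bar 7 tick 1 v(1,): B3->F3 leap 6st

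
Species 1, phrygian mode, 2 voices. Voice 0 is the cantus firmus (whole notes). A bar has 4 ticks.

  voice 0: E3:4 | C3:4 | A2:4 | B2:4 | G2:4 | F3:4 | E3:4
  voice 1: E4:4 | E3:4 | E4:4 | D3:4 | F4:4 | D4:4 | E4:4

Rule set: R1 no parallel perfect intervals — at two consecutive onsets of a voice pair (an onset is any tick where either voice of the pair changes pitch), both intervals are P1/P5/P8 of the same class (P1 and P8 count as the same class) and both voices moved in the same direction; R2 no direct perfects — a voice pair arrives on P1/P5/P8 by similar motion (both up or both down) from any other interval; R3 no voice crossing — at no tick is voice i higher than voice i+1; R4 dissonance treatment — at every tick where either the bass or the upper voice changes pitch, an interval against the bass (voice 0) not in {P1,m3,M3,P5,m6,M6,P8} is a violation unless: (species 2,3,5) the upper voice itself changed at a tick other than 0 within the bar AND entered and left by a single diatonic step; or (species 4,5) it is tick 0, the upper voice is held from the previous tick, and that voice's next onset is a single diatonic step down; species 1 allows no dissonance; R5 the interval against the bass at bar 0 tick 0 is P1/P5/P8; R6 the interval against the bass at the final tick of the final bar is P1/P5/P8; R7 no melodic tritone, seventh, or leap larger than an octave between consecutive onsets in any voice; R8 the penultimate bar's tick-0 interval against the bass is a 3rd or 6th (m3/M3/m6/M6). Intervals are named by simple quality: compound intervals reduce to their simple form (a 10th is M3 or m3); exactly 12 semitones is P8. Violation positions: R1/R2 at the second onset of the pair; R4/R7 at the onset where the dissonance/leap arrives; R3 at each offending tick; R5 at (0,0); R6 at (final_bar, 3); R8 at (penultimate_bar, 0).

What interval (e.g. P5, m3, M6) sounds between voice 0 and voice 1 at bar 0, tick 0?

voice 0=E3 voice 1=E4 -> P8

P8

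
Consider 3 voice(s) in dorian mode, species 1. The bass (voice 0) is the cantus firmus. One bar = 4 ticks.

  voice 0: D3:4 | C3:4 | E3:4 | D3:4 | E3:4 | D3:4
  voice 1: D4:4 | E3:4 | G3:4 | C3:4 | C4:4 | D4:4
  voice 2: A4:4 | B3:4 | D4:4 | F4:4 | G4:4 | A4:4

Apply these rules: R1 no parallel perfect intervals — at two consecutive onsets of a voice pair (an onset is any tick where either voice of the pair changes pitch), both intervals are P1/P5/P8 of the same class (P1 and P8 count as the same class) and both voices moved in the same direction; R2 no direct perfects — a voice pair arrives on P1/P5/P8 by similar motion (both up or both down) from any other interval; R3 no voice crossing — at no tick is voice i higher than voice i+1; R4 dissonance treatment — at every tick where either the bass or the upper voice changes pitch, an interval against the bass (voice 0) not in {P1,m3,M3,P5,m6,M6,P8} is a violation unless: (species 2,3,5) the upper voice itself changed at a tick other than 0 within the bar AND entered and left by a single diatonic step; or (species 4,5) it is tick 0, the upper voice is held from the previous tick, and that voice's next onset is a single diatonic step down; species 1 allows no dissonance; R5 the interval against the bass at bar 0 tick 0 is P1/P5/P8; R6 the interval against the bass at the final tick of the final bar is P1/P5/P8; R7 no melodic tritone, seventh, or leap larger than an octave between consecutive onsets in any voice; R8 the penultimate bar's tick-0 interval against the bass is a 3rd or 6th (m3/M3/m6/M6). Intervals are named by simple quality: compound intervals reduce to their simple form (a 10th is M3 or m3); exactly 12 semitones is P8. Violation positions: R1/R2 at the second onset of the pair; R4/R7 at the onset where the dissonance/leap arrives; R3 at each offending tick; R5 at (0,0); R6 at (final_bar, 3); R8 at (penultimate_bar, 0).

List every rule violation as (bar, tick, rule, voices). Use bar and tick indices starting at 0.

bar 0: v0=D3 v1=D4 v2=A4 downbeat P5
bar 1: v0=C3 v1=E3 v2=B3 downbeat M7
bar 2: v0=E3 v1=G3 v2=D4 downbeat m7
bar 3: v0=D3 v1=C3 v2=F4 downbeat m3
bar 4: v0=E3 v1=C4 v2=G4 downbeat m3
bar 5: v0=D3 v1=D4 v2=A4 downbeat P5
  -> R1 @ bar 1 tick 0 v(1, 2): D4/A4 P5 -> E3/B3 P5 similar
  -> R4 @ bar 1 tick 0 v(0, 2): C3/B3 M7 untreated
  -> R7 @ bar 1 tick 0 v(1,): D4->E3 leap 10st
  -> R7 @ bar 1 tick 0 v(2,): A4->B3 leap 10st
  -> R1 @ bar 2 tick 0 v(1, 2): E3/B3 P5 -> G3/D4 P5 similar
  -> R4 @ bar 2 tick 0 v(0, 2): E3/D4 m7 untreated
  -> R3 @ bar 3 tick 0 v(0, 1): D3 above C3
  -> R4 @ bar 3 tick 0 v(0, 1): D3/C3 M2 untreated
  -> R3 @ bar 3 tick 1 v(0, 1): D3 above C3
  -> R3 @ bar 3 tick 2 v(0, 1): D3 above C3
  -> R3 @ bar 3 tick 3 v(0, 1): D3 above C3
  -> R2 @ bar 4 tick 0 v(1, 2): C3/F4 P4 -> C4/G4 P5 similar
  -> R1 @ bar 5 tick 0 v(1, 2): C4/G4 P5 -> D4/A4 P5 similar

(1, 0, R1, (1, 2))
(1, 0, R4, (0, 2))
(1, 0, R7, (1,))
(1, 0, R7, (2,))
(2, 0, R1, (1, 2))
(2, 0, R4, (0, 2))
(3, 0, R3, (0, 1))
(3, 0, R4, (0, 1))
(3, 1, R3, (0, 1))
(3, 2, R3, (0, 1))
(3, 3, R3, (0, 1))
(4, 0, R2, (1, 2))
(5, 0, R1, (1, 2))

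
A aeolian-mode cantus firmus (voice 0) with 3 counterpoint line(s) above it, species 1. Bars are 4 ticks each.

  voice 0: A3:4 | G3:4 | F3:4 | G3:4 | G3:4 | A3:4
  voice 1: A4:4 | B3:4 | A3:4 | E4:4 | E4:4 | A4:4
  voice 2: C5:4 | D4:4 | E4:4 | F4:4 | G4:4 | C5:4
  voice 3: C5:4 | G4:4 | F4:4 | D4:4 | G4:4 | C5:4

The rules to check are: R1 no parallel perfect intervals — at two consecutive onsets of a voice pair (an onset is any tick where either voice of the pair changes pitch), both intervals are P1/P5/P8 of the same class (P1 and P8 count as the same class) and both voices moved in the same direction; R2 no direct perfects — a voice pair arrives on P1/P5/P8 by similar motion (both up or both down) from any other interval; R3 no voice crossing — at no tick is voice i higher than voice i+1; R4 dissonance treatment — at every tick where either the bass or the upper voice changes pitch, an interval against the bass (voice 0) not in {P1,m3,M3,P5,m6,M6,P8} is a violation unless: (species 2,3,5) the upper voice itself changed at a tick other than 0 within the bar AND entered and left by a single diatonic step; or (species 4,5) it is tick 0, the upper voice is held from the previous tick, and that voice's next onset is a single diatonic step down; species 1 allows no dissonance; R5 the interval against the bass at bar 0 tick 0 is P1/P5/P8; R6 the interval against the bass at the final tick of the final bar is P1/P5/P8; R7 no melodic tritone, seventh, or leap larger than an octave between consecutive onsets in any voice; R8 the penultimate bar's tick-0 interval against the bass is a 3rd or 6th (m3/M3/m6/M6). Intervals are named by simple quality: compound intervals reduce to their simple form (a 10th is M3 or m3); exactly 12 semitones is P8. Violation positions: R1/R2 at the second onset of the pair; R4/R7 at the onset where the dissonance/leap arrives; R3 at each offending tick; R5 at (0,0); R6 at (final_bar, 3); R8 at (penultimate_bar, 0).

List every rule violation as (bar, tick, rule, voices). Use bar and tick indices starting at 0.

(0, 0, R5, (0, 2))
(0, 0, R5, (0, 3))
(1, 0, R2, (0, 2))
(1, 0, R2, (0, 3))
(1, 0, R7, (1,))
(1, 0, R7, (2,))
(2, 0, R1, (0, 3))
(2, 0, R4, (0, 2))
(3, 0, R3, (2, 3))
(3, 0, R4, (0, 2))
(3, 1, R3, (2, 3))
(3, 2, R3, (2, 3))
(3, 3, R3, (2, 3))
(4, 0, R2, (2, 3))
(4, 0, R8, (0, 2))
(4, 0, R8, (0, 3))
(5, 0, R1, (2, 3))
(5, 0, R2, (0, 1))
(5, 3, R6, (0, 2))
(5, 3, R6, (0, 3))

bar 0: v0=A3 v1=A4 v2=C5 v3=C5 downbeat m3
bar 1: v0=G3 v1=B3 v2=D4 v3=G4 downbeat P8
bar 2: v0=F3 v1=A3 v2=E4 v3=F4 downbeat P8
bar 3: v0=G3 v1=E4 v2=F4 v3=D4 downbeat P5
bar 4: v0=G3 v1=E4 v2=G4 v3=G4 downbeat P8
bar 5: v0=A3 v1=A4 v2=C5 v3=C5 downbeat m3
  -> R5 @ bar 0 tick 0 v(0, 2): opens on m3
  -> R5 @ bar 0 tick 0 v(0, 3): opens on m3
  -> R2 @ bar 1 tick 0 v(0, 2): A3/C5 m3 -> G3/D4 P5 similar
  -> R2 @ bar 1 tick 0 v(0, 3): A3/C5 m3 -> G3/G4 P8 similar
  -> R7 @ bar 1 tick 0 v(1,): A4->B3 leap 10st
  -> R7 @ bar 1 tick 0 v(2,): C5->D4 leap 10st
  -> R1 @ bar 2 tick 0 v(0, 3): G3/G4 P8 -> F3/F4 P8 similar
  -> R4 @ bar 2 tick 0 v(0, 2): F3/E4 M7 untreated
  -> R3 @ bar 3 tick 0 v(2, 3): F4 above D4
  -> R4 @ bar 3 tick 0 v(0, 2): G3/F4 m7 untreated
  -> R3 @ bar 3 tick 1 v(2, 3): F4 above D4
  -> R3 @ bar 3 tick 2 v(2, 3): F4 above D4
  -> R3 @ bar 3 tick 3 v(2, 3): F4 above D4
  -> R2 @ bar 4 tick 0 v(2, 3): F4/D4 m3 -> G4/G4 P1 similar
  -> R8 @ bar 4 tick 0 v(0, 2): penult P8 not 3rd/6th
  -> R8 @ bar 4 tick 0 v(0, 3): penult P8 not 3rd/6th
  -> R1 @ bar 5 tick 0 v(2, 3): G4/G4 P1 -> C5/C5 P1 similar
  -> R2 @ bar 5 tick 0 v(0, 1): G3/E4 M6 -> A3/A4 P8 similar
  -> R6 @ bar 5 tick 3 v(0, 2): closes on m3
  -> R6 @ bar 5 tick 3 v(0, 3): closes on m3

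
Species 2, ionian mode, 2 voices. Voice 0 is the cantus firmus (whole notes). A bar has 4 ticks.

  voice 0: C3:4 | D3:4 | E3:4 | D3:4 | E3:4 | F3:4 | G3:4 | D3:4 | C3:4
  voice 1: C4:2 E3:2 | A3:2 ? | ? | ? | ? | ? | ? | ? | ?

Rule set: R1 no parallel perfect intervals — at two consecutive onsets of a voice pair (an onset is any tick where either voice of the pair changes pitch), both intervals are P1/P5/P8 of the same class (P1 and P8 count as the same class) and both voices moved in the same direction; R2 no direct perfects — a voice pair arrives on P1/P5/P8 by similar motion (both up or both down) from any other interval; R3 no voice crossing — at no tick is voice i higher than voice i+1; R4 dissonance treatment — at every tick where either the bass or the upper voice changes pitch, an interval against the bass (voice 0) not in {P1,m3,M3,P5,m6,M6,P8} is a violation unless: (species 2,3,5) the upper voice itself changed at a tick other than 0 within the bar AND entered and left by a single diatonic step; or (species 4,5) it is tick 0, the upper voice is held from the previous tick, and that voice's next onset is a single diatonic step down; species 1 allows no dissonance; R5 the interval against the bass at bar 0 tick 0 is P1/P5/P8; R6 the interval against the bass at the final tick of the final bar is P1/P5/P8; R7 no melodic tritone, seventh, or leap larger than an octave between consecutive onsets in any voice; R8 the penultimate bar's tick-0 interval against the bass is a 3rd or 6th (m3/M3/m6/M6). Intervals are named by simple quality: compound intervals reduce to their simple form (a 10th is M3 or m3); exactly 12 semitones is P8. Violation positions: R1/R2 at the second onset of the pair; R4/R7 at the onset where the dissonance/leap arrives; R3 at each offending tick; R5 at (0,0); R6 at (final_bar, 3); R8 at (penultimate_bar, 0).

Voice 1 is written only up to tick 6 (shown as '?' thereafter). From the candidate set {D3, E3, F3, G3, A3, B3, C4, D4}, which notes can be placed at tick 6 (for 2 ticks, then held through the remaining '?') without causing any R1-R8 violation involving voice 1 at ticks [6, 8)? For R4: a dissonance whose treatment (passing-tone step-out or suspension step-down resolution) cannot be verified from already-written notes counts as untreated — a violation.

D3: legal
E3: violates R4
F3: legal
G3: violates R4
A3: legal
B3: legal
C4: violates R4
D4: legal

{A3, B3, D3, D4, F3}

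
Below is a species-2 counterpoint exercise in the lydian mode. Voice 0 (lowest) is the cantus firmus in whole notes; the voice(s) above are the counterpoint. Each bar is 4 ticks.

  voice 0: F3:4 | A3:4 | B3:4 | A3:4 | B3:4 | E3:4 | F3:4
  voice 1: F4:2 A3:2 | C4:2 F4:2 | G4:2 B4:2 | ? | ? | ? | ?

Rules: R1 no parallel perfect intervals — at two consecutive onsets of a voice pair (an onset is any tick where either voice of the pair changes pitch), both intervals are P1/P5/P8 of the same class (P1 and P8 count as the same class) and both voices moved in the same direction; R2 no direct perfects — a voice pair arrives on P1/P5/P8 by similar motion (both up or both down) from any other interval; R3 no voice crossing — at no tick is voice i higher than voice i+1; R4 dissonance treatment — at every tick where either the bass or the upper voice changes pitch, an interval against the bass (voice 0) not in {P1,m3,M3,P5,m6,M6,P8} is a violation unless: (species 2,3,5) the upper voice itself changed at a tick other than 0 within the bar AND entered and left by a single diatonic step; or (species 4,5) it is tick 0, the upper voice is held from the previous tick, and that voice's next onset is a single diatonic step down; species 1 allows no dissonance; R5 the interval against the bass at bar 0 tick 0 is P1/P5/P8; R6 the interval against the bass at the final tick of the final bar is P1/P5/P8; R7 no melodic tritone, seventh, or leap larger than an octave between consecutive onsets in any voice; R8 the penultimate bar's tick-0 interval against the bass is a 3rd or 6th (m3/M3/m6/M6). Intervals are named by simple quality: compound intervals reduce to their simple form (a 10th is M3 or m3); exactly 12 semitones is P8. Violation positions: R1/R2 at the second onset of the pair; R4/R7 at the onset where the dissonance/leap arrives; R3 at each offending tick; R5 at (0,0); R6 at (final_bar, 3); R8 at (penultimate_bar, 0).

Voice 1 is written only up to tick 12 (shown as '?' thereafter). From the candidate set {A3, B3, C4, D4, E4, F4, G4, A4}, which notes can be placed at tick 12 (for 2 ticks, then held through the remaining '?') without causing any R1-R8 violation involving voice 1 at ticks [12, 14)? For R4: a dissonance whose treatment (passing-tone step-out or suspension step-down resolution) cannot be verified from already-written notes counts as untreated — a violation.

A3: violates R1,R7
B3: violates R4
C4: violates R7
D4: violates R4
E4: violates R2
F4: violates R7
G4: violates R4
A4: violates R1

{}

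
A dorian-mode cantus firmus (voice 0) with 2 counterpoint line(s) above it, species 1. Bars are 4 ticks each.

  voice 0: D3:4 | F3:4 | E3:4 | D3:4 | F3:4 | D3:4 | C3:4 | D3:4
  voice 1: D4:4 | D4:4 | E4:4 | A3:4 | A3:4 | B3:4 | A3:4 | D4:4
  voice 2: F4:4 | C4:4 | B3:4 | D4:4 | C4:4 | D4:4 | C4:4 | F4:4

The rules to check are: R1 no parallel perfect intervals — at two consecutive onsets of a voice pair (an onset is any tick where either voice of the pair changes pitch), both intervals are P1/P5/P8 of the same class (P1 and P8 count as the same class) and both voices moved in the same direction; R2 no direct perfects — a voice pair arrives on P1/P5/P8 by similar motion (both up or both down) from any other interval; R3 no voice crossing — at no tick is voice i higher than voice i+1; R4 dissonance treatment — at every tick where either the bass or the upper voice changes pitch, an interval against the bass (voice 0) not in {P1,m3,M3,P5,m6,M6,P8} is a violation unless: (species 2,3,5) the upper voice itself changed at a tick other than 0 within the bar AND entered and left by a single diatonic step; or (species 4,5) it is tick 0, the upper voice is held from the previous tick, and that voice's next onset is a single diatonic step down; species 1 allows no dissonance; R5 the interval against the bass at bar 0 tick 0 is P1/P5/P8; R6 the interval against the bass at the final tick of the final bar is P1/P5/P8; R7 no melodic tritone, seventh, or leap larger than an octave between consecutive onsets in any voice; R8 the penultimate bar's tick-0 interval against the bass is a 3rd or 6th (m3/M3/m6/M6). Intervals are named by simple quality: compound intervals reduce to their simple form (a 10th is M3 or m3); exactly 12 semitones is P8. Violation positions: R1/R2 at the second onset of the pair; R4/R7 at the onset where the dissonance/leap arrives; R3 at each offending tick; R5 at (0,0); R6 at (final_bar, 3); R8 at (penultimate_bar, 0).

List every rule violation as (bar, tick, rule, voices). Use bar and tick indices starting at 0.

(0, 0, R5, (0, 2))
(1, 0, R3, (1, 2))
(1, 1, R3, (1, 2))
(1, 2, R3, (1, 2))
(1, 3, R3, (1, 2))
(2, 0, R1, (0, 2))
(2, 0, R3, (1, 2))
(2, 1, R3, (1, 2))
(2, 2, R3, (1, 2))
(2, 3, R3, (1, 2))
(3, 0, R2, (0, 1))
(6, 0, R1, (0, 2))
(6, 0, R8, (0, 2))
(7, 0, R2, (0, 1))
(7, 3, R6, (0, 2))

bar 0: v0=D3 v1=D4 v2=F4 downbeat m3
bar 1: v0=F3 v1=D4 v2=C4 downbeat P5
bar 2: v0=E3 v1=E4 v2=B3 downbeat P5
bar 3: v0=D3 v1=A3 v2=D4 downbeat P8
bar 4: v0=F3 v1=A3 v2=C4 downbeat P5
bar 5: v0=D3 v1=B3 v2=D4 downbeat P8
bar 6: v0=C3 v1=A3 v2=C4 downbeat P8
bar 7: v0=D3 v1=D4 v2=F4 downbeat m3
  -> R5 @ bar 0 tick 0 v(0, 2): opens on m3
  -> R3 @ bar 1 tick 0 v(1, 2): D4 above C4
  -> R3 @ bar 1 tick 1 v(1, 2): D4 above C4
  -> R3 @ bar 1 tick 2 v(1, 2): D4 above C4
  -> R3 @ bar 1 tick 3 v(1, 2): D4 above C4
  -> R1 @ bar 2 tick 0 v(0, 2): F3/C4 P5 -> E3/B3 P5 similar
  -> R3 @ bar 2 tick 0 v(1, 2): E4 above B3
  -> R3 @ bar 2 tick 1 v(1, 2): E4 above B3
  -> R3 @ bar 2 tick 2 v(1, 2): E4 above B3
  -> R3 @ bar 2 tick 3 v(1, 2): E4 above B3
  -> R2 @ bar 3 tick 0 v(0, 1): E3/E4 P8 -> D3/A3 P5 similar
  -> R1 @ bar 6 tick 0 v(0, 2): D3/D4 P8 -> C3/C4 P8 similar
  -> R8 @ bar 6 tick 0 v(0, 2): penult P8 not 3rd/6th
  -> R2 @ bar 7 tick 0 v(0, 1): C3/A3 M6 -> D3/D4 P8 similar
  -> R6 @ bar 7 tick 3 v(0, 2): closes on m3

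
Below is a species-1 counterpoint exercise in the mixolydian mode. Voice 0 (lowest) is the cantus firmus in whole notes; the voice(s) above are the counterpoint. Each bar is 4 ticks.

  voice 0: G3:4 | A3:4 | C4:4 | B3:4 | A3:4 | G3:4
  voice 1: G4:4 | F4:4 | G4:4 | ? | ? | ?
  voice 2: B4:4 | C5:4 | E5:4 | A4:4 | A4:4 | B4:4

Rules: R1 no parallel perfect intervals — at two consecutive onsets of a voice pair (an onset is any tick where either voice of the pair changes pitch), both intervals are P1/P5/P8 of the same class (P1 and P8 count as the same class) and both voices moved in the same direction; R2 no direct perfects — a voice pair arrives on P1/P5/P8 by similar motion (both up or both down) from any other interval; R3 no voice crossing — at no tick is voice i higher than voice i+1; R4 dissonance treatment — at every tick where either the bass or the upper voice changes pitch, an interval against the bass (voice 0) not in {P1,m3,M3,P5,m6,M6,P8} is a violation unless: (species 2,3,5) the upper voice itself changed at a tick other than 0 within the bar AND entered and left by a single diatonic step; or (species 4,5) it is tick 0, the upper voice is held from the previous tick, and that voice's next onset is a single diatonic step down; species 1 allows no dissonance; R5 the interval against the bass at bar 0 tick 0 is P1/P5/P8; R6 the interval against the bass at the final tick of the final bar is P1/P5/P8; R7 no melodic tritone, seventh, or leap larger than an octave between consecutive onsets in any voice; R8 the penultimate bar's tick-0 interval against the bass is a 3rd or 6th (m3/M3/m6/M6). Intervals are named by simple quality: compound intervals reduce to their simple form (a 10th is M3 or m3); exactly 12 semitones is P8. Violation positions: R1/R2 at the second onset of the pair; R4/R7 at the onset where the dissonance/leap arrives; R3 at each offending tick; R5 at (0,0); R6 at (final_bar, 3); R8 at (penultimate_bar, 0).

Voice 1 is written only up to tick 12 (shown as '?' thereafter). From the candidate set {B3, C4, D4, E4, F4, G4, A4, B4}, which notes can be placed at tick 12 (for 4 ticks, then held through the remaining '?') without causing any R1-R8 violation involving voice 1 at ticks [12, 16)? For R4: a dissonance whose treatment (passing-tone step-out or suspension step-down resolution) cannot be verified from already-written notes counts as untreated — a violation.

{G4}

B3: violates R2
C4: violates R4
D4: violates R2
E4: violates R4
F4: violates R4
G4: legal
A4: violates R4
B4: violates R3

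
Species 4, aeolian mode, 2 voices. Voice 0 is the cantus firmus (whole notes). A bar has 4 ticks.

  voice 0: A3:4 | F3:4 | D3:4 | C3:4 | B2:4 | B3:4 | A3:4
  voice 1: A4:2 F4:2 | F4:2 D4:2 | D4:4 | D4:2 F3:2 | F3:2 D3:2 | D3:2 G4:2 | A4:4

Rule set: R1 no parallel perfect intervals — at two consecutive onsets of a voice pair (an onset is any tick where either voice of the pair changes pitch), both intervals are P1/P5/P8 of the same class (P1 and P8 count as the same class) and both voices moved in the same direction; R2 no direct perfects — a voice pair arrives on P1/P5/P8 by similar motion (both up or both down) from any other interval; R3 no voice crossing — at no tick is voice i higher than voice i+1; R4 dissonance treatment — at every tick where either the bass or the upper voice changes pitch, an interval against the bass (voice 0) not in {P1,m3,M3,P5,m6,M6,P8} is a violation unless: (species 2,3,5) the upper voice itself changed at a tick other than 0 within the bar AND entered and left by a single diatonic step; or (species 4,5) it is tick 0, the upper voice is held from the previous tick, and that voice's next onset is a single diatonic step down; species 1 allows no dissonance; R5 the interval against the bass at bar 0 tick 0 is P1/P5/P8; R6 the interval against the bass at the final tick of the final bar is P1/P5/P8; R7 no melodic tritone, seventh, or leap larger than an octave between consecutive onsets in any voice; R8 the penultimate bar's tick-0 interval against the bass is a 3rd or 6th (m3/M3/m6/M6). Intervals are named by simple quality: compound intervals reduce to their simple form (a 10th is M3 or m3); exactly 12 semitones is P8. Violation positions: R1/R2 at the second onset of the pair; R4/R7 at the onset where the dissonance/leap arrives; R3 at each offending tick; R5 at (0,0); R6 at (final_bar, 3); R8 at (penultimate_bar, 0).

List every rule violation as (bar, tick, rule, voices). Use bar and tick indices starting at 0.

(3, 0, R4, (0, 1))
(3, 2, R4, (0, 1))
(4, 0, R4, (0, 1))
(5, 0, R3, (0, 1))
(5, 1, R3, (0, 1))
(5, 2, R7, (1,))

bar 0: v0=A3 v1=A4 downbeat P8
bar 1: v0=F3 v1=F4 downbeat P8
bar 2: v0=D3 v1=D4 downbeat P8
bar 3: v0=C3 v1=D4 downbeat M2
bar 4: v0=B2 v1=F3 downbeat TT
bar 5: v0=B3 v1=D3 downbeat M6
bar 6: v0=A3 v1=A4 downbeat P8
  -> R4 @ bar 3 tick 0 v(0, 1): C3/D4 M2 untreated
  -> R4 @ bar 3 tick 2 v(0, 1): C3/F3 P4 untreated
  -> R4 @ bar 4 tick 0 v(0, 1): B2/F3 TT untreated
  -> R3 @ bar 5 tick 0 v(0, 1): B3 above D3
  -> R3 @ bar 5 tick 1 v(0, 1): B3 above D3
  -> R7 @ bar 5 tick 2 v(1,): D3->G4 leap 17st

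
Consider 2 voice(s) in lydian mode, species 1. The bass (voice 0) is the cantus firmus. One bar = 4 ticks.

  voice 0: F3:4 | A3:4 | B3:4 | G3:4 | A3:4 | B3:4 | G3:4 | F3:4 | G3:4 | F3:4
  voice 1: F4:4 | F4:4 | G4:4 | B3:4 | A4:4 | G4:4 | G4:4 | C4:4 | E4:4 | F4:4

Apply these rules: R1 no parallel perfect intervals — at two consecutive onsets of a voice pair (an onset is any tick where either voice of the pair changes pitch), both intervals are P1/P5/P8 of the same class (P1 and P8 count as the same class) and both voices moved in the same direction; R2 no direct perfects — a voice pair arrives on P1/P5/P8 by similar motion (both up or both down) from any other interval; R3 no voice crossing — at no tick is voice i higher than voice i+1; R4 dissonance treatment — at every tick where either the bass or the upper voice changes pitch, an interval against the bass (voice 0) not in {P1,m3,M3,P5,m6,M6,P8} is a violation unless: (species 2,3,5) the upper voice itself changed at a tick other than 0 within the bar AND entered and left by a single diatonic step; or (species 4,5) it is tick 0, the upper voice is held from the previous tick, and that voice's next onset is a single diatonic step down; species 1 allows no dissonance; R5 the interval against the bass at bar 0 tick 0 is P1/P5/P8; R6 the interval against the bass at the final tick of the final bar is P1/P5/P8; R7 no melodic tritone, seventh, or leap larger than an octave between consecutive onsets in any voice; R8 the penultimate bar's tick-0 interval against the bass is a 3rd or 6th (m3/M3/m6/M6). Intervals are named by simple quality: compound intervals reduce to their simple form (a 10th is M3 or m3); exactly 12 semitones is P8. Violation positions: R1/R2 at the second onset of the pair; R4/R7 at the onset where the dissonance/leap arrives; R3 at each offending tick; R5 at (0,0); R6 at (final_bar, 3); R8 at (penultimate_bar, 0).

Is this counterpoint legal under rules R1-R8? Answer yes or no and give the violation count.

bar 0: v0=F3 v1=F4 (P8)
bar 1: v0=A3 v1=F4 (m6)
bar 2: v0=B3 v1=G4 (m6)
bar 3: v0=G3 v1=B3 (M3)
bar 4: v0=A3 v1=A4 (P8)
bar 5: v0=B3 v1=G4 (m6)
bar 6: v0=G3 v1=G4 (P8)
bar 7: v0=F3 v1=C4 (P5)
bar 8: v0=G3 v1=E4 (M6)
bar 9: v0=F3 v1=F4 (P8)
  R2 @ bar4.0: G3/B3 M3 -> A3/A4 P8 similar
  R7 @ bar4.0: B3->A4 leap 10st
  R2 @ bar7.0: G3/G4 P8 -> F3/C4 P5 similar

No (3 violations)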